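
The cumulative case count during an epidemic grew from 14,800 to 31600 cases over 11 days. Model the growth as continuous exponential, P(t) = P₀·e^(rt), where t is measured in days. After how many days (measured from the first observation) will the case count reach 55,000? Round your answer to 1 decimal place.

r = ln(31600/14800) / 11 ≈ 0.068957 per day
t = ln(55000/14800) / r = 1.31271 / 0.068957 ≈ 19.037

t ≈ 19.0 days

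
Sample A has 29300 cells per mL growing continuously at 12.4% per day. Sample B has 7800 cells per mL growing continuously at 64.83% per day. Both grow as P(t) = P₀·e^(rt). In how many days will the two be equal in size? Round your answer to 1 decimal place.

t ≈ 2.5 days

29300·e^(0.124t) = 7800·e^(0.6483t)
29300/7800 = e^((0.6483 − 0.124)t) → ln(3.75641) = 0.5243·t
t = 1.32346 / 0.5243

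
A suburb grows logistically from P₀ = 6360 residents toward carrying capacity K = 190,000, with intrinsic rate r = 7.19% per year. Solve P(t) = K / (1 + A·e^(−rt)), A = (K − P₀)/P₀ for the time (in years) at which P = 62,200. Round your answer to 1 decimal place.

t ≈ 36.8 years

A = (190000 − 6360)/6360 = 28.87421
62200 = 190000/(1 + 28.87421·e^(−0.0719t)) → 1 + 28.87421·e^(−0.0719t) = 3.05466
e^(−0.0719t) = 0.071159 → t = ln(14.05302)/0.0719 = 2.64284/0.0719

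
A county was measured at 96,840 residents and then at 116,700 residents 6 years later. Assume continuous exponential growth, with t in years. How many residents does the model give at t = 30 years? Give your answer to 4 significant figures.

r = ln(116700/96840) / 6 ≈ 0.031091 per year
P(30) = 96840 · e^(0.031091·30) = 96840 · 2.54144 ≈ 246113.34

≈ 246,100 residents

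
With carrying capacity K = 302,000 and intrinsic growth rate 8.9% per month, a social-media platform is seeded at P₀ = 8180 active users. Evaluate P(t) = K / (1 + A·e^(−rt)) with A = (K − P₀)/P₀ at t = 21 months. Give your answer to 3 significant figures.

A = (302000 − 8180)/8180 = 35.91932
P(21) = 302000 / (1 + 35.91932·e^(−0.089·21)) = 302000 / (1 + 35.91932·0.154278)
= 302000 / 6.54156 ≈ 46166.39

≈ 46,200 active users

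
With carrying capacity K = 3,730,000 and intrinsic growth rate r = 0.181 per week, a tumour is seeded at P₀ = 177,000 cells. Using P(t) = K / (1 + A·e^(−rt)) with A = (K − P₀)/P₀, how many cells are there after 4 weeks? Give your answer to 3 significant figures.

≈ 348,000 cells

A = (3730000 − 177000)/177000 = 20.07345
P(4) = 3730000 / (1 + 20.07345·e^(−0.181·4)) = 3730000 / (1 + 20.07345·0.484809)
= 3730000 / 10.73179 ≈ 347565.5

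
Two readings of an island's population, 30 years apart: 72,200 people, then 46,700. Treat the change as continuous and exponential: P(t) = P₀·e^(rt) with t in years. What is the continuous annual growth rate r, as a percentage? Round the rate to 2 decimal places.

r ≈ -1.45% per year

46700 = 72200 · e^(r·30)
e^(30r) = 46700/72200 = 0.64681
r = ln(0.64681) / 30 = -0.4357 / 30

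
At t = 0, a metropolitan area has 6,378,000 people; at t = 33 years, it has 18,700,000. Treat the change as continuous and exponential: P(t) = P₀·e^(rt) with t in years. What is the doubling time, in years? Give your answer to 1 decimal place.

doubling time ≈ 21.3 years

r = ln(18700000/6378000) / 33 = ln(2.93195) / 33 ≈ 0.032596 per year
doubling time = ln 2 / |r| = 0.69315 / 0.032596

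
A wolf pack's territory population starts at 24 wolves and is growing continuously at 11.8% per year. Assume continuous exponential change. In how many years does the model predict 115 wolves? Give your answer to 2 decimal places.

t ≈ 13.28 years

115 = 24 · e^(0.118·t)
t = ln(115/24) / 0.118 = ln(4.79167) / 0.118 = 1.56688 / 0.118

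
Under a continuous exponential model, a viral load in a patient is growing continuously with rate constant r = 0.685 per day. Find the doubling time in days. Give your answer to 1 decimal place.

doubling time ≈ 1.0 days

doubling time = ln(2) / |r| = 0.69315 / 0.685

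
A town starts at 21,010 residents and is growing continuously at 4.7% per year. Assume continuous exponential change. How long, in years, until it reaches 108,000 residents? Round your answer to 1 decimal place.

t ≈ 34.8 years

108000 = 21010 · e^(0.047·t)
t = ln(108000/21010) / 0.047 = ln(5.14041) / 0.047 = 1.63713 / 0.047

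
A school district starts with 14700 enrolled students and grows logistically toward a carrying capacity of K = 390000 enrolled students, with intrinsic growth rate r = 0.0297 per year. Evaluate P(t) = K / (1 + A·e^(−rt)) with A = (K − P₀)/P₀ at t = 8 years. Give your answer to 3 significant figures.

A = (390000 − 14700)/14700 = 25.53061
P(8) = 390000 / (1 + 25.53061·e^(−0.0297·8)) = 390000 / (1 + 25.53061·0.788518)
= 390000 / 21.13135 ≈ 18455.99

≈ 18,500 enrolled students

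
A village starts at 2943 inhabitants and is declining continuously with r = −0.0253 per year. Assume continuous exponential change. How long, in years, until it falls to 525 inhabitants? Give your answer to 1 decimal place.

525 = 2943 · e^(-0.0253·t)
t = ln(525/2943) / -0.0253 = ln(0.17839) / -0.0253 = -1.72379 / -0.0253

t ≈ 68.1 years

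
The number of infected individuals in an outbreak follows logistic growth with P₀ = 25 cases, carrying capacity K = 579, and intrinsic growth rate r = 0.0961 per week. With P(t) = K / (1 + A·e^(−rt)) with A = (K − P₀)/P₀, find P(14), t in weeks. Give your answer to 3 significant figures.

A = (579 − 25)/25 = 22.16
P(14) = 579 / (1 + 22.16·e^(−0.0961·14)) = 579 / (1 + 22.16·0.260436)
= 579 / 6.77125 ≈ 85.51

≈ 85.5 cases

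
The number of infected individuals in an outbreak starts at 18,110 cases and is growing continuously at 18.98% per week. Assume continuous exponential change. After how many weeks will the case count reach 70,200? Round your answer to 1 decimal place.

70200 = 18110 · e^(0.1898·t)
t = ln(70200/18110) / 0.1898 = ln(3.87631) / 0.1898 = 1.35488 / 0.1898

t ≈ 7.1 weeks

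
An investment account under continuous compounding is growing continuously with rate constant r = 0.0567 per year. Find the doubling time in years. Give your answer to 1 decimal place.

doubling time = ln(2) / |r| = 0.69315 / 0.0567

doubling time ≈ 12.2 years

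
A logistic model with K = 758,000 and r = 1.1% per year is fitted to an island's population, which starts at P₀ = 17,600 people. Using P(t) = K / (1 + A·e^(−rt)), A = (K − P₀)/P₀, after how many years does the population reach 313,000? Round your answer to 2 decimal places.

t ≈ 307.95 years

A = (758000 − 17600)/17600 = 42.06818
313000 = 758000/(1 + 42.06818·e^(−0.011t)) → 1 + 42.06818·e^(−0.011t) = 2.42173
e^(−0.011t) = 0.033796 → t = ln(29.58953)/0.011 = 3.38742/0.011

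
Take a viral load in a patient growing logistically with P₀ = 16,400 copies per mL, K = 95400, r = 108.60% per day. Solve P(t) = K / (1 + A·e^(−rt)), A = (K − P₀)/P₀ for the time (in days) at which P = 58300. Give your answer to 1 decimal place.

t ≈ 1.9 days

A = (95400 − 16400)/16400 = 4.81707
58300 = 95400/(1 + 4.81707·e^(−1.086t)) → 1 + 4.81707·e^(−1.086t) = 1.63636
e^(−1.086t) = 0.132106 → t = ln(7.56969)/1.086 = 2.02415/1.086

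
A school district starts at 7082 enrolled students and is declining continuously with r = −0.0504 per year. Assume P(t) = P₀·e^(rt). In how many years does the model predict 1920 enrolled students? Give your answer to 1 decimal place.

t ≈ 25.9 years

1920 = 7082 · e^(-0.0504·t)
t = ln(1920/7082) / -0.0504 = ln(0.27111) / -0.0504 = -1.30523 / -0.0504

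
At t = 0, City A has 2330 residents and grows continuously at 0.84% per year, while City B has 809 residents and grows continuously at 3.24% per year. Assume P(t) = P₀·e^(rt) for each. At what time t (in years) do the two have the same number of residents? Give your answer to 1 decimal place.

t ≈ 44.1 years

2330·e^(0.0084t) = 809·e^(0.0324t)
2330/809 = e^((0.0324 − 0.0084)t) → ln(2.8801) = 0.024·t
t = 1.05782 / 0.024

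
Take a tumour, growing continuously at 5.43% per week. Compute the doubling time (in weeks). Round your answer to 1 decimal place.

doubling time ≈ 12.8 weeks

doubling time = ln(2) / |r| = 0.69315 / 0.0543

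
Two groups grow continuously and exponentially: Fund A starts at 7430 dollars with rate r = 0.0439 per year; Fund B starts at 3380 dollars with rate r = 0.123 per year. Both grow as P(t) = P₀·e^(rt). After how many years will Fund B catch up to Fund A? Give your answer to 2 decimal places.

t ≈ 9.96 years

7430·e^(0.0439t) = 3380·e^(0.123t)
7430/3380 = e^((0.123 − 0.0439)t) → ln(2.19822) = 0.0791·t
t = 0.78765 / 0.0791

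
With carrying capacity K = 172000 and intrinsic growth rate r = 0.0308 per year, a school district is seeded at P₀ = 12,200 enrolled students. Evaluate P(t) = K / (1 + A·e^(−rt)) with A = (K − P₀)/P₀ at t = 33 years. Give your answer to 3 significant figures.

A = (172000 − 12200)/12200 = 13.09836
P(33) = 172000 / (1 + 13.09836·e^(−0.0308·33)) = 172000 / (1 + 13.09836·0.361895)
= 172000 / 5.74024 ≈ 29963.92

≈ 30,000 enrolled students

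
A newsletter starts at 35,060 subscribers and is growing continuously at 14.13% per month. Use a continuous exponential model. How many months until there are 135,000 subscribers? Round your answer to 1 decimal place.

t ≈ 9.5 months

135000 = 35060 · e^(0.1413·t)
t = ln(135000/35060) / 0.1413 = ln(3.85054) / 0.1413 = 1.34821 / 0.1413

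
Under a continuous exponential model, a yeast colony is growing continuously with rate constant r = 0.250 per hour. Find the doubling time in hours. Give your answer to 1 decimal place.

doubling time ≈ 2.8 hours

doubling time = ln(2) / |r| = 0.69315 / 0.25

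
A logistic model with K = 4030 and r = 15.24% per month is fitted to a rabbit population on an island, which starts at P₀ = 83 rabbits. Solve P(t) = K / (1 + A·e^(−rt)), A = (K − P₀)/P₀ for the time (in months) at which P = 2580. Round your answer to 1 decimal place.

t ≈ 29.1 months

A = (4030 − 83)/83 = 47.55422
2580 = 4030/(1 + 47.55422·e^(−0.1524t)) → 1 + 47.55422·e^(−0.1524t) = 1.56202
e^(−0.1524t) = 0.011818 → t = ln(84.61371)/0.1524 = 4.4381/0.1524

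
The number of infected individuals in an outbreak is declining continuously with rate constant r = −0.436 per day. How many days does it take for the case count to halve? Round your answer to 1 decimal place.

half-life = ln(2) / |r| = 0.69315 / 0.436

half-life ≈ 1.6 days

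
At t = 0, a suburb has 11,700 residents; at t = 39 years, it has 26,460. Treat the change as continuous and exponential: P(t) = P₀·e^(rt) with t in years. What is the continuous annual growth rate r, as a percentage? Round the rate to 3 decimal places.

r ≈ 2.092% per year

26460 = 11700 · e^(r·39)
e^(39r) = 26460/11700 = 2.26154
r = ln(2.26154) / 39 = 0.81605 / 39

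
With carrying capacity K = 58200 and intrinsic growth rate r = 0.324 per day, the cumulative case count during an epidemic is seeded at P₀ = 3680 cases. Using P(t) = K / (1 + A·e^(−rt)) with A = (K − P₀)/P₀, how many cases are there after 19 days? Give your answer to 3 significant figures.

≈ 56,400 cases

A = (58200 − 3680)/3680 = 14.81522
P(19) = 58200 / (1 + 14.81522·e^(−0.324·19)) = 58200 / (1 + 14.81522·0.002121)
= 58200 / 1.03142 ≈ 56427.12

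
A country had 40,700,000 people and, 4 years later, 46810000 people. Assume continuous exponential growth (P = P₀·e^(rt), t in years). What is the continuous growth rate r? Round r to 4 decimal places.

r ≈ 0.0350 per year

46810000 = 40700000 · e^(r·4)
e^(4r) = 46810000/40700000 = 1.15012
r = ln(1.15012) / 4 = 0.13987 / 4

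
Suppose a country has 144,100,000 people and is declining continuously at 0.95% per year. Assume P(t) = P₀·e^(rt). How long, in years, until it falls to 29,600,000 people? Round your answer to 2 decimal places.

t ≈ 166.60 years

29600000 = 144100000 · e^(-0.0095·t)
t = ln(29600000/144100000) / -0.0095 = ln(0.20541) / -0.0095 = -1.58273 / -0.0095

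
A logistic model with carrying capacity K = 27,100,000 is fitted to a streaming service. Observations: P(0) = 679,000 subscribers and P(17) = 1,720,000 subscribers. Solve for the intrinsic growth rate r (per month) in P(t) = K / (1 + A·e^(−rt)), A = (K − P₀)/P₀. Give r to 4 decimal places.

A = (27100000 − 679000)/679000 = 38.91163
1720000 = 27100000/(1 + 38.91163·e^(−r·17)) → e^(−17r) = (15.75581 − 1)/38.91163 = 0.379213
r = −ln(0.379213)/17 = 0.96966/17

r ≈ 0.0570 per month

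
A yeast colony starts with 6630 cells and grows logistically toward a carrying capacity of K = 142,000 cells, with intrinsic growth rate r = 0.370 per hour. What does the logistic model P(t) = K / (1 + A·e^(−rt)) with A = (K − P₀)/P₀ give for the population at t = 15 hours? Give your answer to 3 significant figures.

A = (142000 − 6630)/6630 = 20.4178
P(15) = 142000 / (1 + 20.4178·e^(−0.37·15)) = 142000 / (1 + 20.4178·0.003887)
= 142000 / 1.07937 ≈ 131557.82

≈ 132,000 cells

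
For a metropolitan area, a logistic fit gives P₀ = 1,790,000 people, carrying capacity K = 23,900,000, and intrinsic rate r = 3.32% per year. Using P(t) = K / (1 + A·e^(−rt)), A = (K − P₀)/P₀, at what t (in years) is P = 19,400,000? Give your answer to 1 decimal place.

A = (23900000 − 1790000)/1790000 = 12.35196
19400000 = 23900000/(1 + 12.35196·e^(−0.0332t)) → 1 + 12.35196·e^(−0.0332t) = 1.23196
e^(−0.0332t) = 0.018779 → t = ln(53.25065)/0.0332 = 3.97501/0.0332

t ≈ 119.7 years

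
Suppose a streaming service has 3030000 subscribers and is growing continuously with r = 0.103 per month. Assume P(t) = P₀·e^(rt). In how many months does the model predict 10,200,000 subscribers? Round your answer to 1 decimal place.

t ≈ 11.8 months

10200000 = 3030000 · e^(0.103·t)
t = ln(10200000/3030000) / 0.103 = ln(3.36634) / 0.103 = 1.21383 / 0.103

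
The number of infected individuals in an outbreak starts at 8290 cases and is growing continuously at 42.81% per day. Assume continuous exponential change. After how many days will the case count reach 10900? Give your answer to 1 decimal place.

t ≈ 0.6 days

10900 = 8290 · e^(0.4281·t)
t = ln(10900/8290) / 0.4281 = ln(1.31484) / 0.4281 = 0.27371 / 0.4281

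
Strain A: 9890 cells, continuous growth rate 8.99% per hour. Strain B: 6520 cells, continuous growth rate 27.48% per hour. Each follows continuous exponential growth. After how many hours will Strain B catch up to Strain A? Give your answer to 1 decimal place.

t ≈ 2.3 hours

9890·e^(0.0899t) = 6520·e^(0.2748t)
9890/6520 = e^((0.2748 − 0.0899)t) → ln(1.51687) = 0.1849·t
t = 0.41665 / 0.1849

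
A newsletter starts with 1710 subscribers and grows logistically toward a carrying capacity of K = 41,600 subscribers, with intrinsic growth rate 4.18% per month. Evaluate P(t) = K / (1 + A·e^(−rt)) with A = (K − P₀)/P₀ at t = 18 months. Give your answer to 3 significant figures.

≈ 3,470 subscribers

A = (41600 − 1710)/1710 = 23.32749
P(18) = 41600 / (1 + 23.32749·e^(−0.0418·18)) = 41600 / (1 + 23.32749·0.471234)
= 41600 / 11.99271 ≈ 3468.77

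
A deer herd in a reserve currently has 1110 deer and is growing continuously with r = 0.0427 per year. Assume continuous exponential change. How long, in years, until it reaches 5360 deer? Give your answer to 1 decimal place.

t ≈ 36.9 years

5360 = 1110 · e^(0.0427·t)
t = ln(5360/1110) / 0.0427 = ln(4.82883) / 0.0427 = 1.5746 / 0.0427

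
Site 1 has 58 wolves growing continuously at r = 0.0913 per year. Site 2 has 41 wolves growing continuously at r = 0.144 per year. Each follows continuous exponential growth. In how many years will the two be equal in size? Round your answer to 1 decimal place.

t ≈ 6.6 years

58·e^(0.0913t) = 41·e^(0.144t)
58/41 = e^((0.144 − 0.0913)t) → ln(1.41463) = 0.0527·t
t = 0.34687 / 0.0527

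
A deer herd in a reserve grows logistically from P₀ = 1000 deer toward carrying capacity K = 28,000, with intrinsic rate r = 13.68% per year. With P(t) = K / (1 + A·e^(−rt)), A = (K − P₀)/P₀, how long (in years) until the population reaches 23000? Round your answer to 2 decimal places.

t ≈ 35.25 years

A = (28000 − 1000)/1000 = 27
23000 = 28000/(1 + 27·e^(−0.1368t)) → 1 + 27·e^(−0.1368t) = 1.21739
e^(−0.1368t) = 0.008052 → t = ln(124.2)/0.1368 = 4.82189/0.1368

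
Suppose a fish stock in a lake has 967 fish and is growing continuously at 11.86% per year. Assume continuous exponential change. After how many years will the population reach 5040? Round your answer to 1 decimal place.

t ≈ 13.9 years

5040 = 967 · e^(0.1186·t)
t = ln(5040/967) / 0.1186 = ln(5.212) / 0.1186 = 1.65096 / 0.1186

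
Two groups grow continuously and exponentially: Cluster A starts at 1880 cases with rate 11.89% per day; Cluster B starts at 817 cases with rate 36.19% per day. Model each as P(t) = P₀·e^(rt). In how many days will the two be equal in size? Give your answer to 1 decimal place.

1880·e^(0.1189t) = 817·e^(0.3619t)
1880/817 = e^((0.3619 − 0.1189)t) → ln(2.3011) = 0.243·t
t = 0.83339 / 0.243

t ≈ 3.4 days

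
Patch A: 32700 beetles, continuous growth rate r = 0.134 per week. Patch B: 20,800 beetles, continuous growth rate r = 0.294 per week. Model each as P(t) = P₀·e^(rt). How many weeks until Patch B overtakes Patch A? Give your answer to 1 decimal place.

32700·e^(0.134t) = 20800·e^(0.294t)
32700/20800 = e^((0.294 − 0.134)t) → ln(1.57212) = 0.16·t
t = 0.45242 / 0.16

t ≈ 2.8 weeks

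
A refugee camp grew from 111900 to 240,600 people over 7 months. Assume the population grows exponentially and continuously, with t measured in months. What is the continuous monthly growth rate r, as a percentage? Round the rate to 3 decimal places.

r ≈ 10.936% per month

240600 = 111900 · e^(r·7)
e^(7r) = 240600/111900 = 2.15013
r = ln(2.15013) / 7 = 0.76553 / 7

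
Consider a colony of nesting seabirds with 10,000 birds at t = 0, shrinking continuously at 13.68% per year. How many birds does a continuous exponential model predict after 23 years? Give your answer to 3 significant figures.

≈ 430 birds

P(23) = 10000 · e^(-0.1368·23) = 10000 · e^(-3.1464)
= 10000 · 0.04301 ≈ 430.07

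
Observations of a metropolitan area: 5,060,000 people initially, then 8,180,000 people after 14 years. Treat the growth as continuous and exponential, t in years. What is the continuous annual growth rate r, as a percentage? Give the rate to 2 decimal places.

8180000 = 5060000 · e^(r·14)
e^(14r) = 8180000/5060000 = 1.6166
r = ln(1.6166) / 14 = 0.48033 / 14

r ≈ 3.43% per year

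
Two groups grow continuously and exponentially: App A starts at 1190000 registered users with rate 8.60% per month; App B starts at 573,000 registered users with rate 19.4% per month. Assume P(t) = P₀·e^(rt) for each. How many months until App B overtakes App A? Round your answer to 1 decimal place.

1190000·e^(0.086t) = 573000·e^(0.194t)
1190000/573000 = e^((0.194 − 0.086)t) → ln(2.07679) = 0.108·t
t = 0.73082 / 0.108

t ≈ 6.8 months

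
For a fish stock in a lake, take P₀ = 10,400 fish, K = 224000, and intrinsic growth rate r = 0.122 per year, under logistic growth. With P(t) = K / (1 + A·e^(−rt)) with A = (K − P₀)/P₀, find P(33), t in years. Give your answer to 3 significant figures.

A = (224000 − 10400)/10400 = 20.53846
P(33) = 224000 / (1 + 20.53846·e^(−0.122·33)) = 224000 / (1 + 20.53846·0.017846)
= 224000 / 1.36652 ≈ 163919.96

≈ 164,000 fish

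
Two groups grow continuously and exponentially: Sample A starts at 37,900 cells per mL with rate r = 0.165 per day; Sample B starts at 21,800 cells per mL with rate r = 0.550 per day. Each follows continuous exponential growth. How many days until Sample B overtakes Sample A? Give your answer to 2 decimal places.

t ≈ 1.44 days

37900·e^(0.165t) = 21800·e^(0.55t)
37900/21800 = e^((0.55 − 0.165)t) → ln(1.73853) = 0.385·t
t = 0.55304 / 0.385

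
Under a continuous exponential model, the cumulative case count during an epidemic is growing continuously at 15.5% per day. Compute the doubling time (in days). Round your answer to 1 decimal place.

doubling time ≈ 4.5 days

doubling time = ln(2) / |r| = 0.69315 / 0.155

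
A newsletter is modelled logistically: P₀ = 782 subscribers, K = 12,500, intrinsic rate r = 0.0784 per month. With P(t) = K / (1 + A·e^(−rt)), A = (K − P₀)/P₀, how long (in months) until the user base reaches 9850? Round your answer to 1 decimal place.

t ≈ 51.3 months

A = (12500 − 782)/782 = 14.98465
9850 = 12500/(1 + 14.98465·e^(−0.0784t)) → 1 + 14.98465·e^(−0.0784t) = 1.26904
e^(−0.0784t) = 0.017954 → t = ln(55.69768)/0.0784 = 4.01994/0.0784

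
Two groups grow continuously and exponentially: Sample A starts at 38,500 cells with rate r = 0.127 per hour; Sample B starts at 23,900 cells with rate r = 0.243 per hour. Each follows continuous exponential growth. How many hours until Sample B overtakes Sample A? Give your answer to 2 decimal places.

38500·e^(0.127t) = 23900·e^(0.243t)
38500/23900 = e^((0.243 − 0.127)t) → ln(1.61088) = 0.116·t
t = 0.47678 / 0.116

t ≈ 4.11 hours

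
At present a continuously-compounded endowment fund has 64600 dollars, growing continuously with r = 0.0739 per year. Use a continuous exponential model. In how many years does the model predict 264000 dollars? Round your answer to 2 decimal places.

t ≈ 19.05 years

264000 = 64600 · e^(0.0739·t)
t = ln(264000/64600) / 0.0739 = ln(4.08669) / 0.0739 = 1.40773 / 0.0739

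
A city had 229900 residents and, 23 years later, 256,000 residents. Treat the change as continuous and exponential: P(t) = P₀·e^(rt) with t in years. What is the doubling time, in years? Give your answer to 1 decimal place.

r = ln(256000/229900) / 23 = ln(1.11353) / 23 ≈ 0.004675 per year
doubling time = ln 2 / |r| = 0.69315 / 0.004675

doubling time ≈ 148.3 years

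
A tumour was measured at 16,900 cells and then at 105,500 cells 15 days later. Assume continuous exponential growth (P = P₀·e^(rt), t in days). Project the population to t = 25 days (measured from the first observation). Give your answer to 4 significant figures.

≈ 357,700 cells

r = ln(105500/16900) / 15 ≈ 0.122093 per day
P(25) = 16900 · e^(0.122093·25) = 16900 · 21.16458 ≈ 357681.35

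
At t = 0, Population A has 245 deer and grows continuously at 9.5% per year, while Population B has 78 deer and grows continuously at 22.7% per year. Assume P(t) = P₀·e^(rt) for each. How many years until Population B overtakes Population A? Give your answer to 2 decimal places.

245·e^(0.095t) = 78·e^(0.227t)
245/78 = e^((0.227 − 0.095)t) → ln(3.14103) = 0.132·t
t = 1.14455 / 0.132

t ≈ 8.67 years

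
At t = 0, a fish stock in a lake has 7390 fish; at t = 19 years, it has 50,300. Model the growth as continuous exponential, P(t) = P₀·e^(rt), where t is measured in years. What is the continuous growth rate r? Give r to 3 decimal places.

50300 = 7390 · e^(r·19)
e^(19r) = 50300/7390 = 6.8065
r = ln(6.8065) / 19 = 1.91788 / 19

r ≈ 0.101 per year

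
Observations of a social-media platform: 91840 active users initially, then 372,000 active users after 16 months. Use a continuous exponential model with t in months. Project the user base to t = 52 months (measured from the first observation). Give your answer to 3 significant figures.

r = ln(372000/91840) / 16 ≈ 0.087428 per month
P(52) = 91840 · e^(0.087428·52) = 91840 · 94.27813 ≈ 8658503.48

≈ 8,660,000 active users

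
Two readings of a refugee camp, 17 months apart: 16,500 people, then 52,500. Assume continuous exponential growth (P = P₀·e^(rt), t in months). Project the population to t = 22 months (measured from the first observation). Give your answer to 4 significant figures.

r = ln(52500/16500) / 17 ≈ 0.068085 per month
P(22) = 16500 · e^(0.068085·22) = 16500 · 4.4722 ≈ 73791.27

≈ 73,790 people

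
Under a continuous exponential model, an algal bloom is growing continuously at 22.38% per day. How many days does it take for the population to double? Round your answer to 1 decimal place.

doubling time = ln(2) / |r| = 0.69315 / 0.2238

doubling time ≈ 3.1 days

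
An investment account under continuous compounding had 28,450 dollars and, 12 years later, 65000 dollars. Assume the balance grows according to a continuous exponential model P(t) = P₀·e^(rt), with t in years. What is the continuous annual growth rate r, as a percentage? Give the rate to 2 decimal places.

65000 = 28450 · e^(r·12)
e^(12r) = 65000/28450 = 2.28471
r = ln(2.28471) / 12 = 0.82624 / 12

r ≈ 6.89% per year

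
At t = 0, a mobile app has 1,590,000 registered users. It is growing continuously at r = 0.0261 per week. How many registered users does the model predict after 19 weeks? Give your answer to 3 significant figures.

≈ 2,610,000 registered users

P(19) = 1590000 · e^(0.0261·19) = 1590000 · e^(0.4959)
= 1590000 · 1.64198 ≈ 2610740.81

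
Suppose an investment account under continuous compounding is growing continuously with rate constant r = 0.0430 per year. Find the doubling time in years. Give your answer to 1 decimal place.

doubling time = ln(2) / |r| = 0.69315 / 0.043

doubling time ≈ 16.1 years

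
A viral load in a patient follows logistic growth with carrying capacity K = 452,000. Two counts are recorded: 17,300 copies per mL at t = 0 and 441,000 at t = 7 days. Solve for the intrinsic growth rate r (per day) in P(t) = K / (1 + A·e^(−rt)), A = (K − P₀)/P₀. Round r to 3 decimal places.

A = (452000 − 17300)/17300 = 25.12717
441000 = 452000/(1 + 25.12717·e^(−r·7)) → e^(−7r) = (1.02494 − 1)/25.12717 = 0.000993
r = −ln(0.000993)/7 = 6.9151/7

r ≈ 0.988 per day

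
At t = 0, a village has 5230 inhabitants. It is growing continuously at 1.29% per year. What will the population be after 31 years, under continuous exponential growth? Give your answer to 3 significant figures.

≈ 7,800 inhabitants

P(31) = 5230 · e^(0.0129·31) = 5230 · e^(0.3999)
= 5230 · 1.49168 ≈ 7801.46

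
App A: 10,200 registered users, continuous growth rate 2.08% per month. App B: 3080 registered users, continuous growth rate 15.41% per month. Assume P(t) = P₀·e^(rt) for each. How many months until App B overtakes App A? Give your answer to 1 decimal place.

10200·e^(0.0208t) = 3080·e^(0.1541t)
10200/3080 = e^((0.1541 − 0.0208)t) → ln(3.31169) = 0.1333·t
t = 1.19746 / 0.1333

t ≈ 9.0 months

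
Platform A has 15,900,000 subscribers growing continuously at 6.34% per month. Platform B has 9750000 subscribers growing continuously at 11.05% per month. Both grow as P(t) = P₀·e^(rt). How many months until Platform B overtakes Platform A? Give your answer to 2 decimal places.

15900000·e^(0.0634t) = 9750000·e^(0.1105t)
15900000/9750000 = e^((0.1105 − 0.0634)t) → ln(1.63077) = 0.0471·t
t = 0.48905 / 0.0471

t ≈ 10.38 months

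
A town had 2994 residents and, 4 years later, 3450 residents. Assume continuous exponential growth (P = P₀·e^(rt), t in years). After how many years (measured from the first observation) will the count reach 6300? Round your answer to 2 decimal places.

r = ln(3450/2994) / 4 ≈ 0.035441 per year
t = ln(6300/2994) / r = 0.74394 / 0.035441 ≈ 20.991

t ≈ 20.99 years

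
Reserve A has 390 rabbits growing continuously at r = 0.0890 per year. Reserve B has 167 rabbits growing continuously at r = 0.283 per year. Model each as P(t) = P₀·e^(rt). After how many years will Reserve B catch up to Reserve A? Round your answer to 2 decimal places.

390·e^(0.089t) = 167·e^(0.283t)
390/167 = e^((0.283 − 0.089)t) → ln(2.33533) = 0.194·t
t = 0.84815 / 0.194

t ≈ 4.37 years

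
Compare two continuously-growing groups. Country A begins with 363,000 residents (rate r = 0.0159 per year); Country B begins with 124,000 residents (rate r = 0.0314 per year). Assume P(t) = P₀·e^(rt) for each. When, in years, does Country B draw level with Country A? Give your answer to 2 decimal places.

363000·e^(0.0159t) = 124000·e^(0.0314t)
363000/124000 = e^((0.0314 − 0.0159)t) → ln(2.92742) = 0.0155·t
t = 1.07412 / 0.0155

t ≈ 69.30 years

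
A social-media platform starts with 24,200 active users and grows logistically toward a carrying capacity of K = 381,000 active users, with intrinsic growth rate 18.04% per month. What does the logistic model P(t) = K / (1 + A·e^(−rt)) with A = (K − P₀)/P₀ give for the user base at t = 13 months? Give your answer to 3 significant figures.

≈ 158,000 active users

A = (381000 − 24200)/24200 = 14.7438
P(13) = 381000 / (1 + 14.7438·e^(−0.1804·13)) = 381000 / (1 + 14.7438·0.095828)
= 381000 / 2.41287 ≈ 157903.27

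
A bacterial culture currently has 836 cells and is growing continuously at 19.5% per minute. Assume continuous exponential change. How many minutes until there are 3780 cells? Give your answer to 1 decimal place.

3780 = 836 · e^(0.195·t)
t = ln(3780/836) / 0.195 = ln(4.52153) / 0.195 = 1.50885 / 0.195

t ≈ 7.7 minutes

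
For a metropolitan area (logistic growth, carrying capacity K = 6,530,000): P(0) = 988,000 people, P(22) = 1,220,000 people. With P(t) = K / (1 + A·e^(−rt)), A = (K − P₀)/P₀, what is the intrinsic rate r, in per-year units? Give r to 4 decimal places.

A = (6530000 − 988000)/988000 = 5.60931
1220000 = 6530000/(1 + 5.60931·e^(−r·22)) → e^(−22r) = (5.35246 − 1)/5.60931 = 0.775935
r = −ln(0.775935)/22 = 0.25369/22

r ≈ 0.0115 per year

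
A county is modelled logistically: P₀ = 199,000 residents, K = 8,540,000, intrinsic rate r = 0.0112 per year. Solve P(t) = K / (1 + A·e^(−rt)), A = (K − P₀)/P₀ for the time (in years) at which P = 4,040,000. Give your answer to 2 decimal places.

t ≈ 323.91 years

A = (8540000 − 199000)/199000 = 41.91457
4040000 = 8540000/(1 + 41.91457·e^(−0.0112t)) → 1 + 41.91457·e^(−0.0112t) = 2.11386
e^(−0.0112t) = 0.026575 → t = ln(37.62997)/0.0112 = 3.6278/0.0112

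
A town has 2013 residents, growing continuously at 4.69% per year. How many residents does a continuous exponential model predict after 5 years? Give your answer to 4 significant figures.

≈ 2,545 residents

P(5) = 2013 · e^(0.0469·5) = 2013 · e^(0.2345)
= 2013 · 1.26428 ≈ 2544.99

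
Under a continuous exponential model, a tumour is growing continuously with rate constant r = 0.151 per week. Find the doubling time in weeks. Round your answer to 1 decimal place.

doubling time = ln(2) / |r| = 0.69315 / 0.151

doubling time ≈ 4.6 weeks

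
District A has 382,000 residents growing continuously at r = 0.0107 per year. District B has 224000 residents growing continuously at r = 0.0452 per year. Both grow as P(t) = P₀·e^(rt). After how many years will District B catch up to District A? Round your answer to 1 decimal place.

t ≈ 15.5 years

382000·e^(0.0107t) = 224000·e^(0.0452t)
382000/224000 = e^((0.0452 − 0.0107)t) → ln(1.70536) = 0.0345·t
t = 0.53377 / 0.0345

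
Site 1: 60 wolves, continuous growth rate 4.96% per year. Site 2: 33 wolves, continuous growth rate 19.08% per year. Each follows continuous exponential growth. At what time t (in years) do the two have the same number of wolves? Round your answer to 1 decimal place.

60·e^(0.0496t) = 33·e^(0.1908t)
60/33 = e^((0.1908 − 0.0496)t) → ln(1.81818) = 0.1412·t
t = 0.59784 / 0.1412

t ≈ 4.2 years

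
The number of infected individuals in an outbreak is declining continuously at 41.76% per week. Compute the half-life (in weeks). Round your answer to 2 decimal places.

half-life ≈ 1.66 weeks

half-life = ln(2) / |r| = 0.69315 / 0.4176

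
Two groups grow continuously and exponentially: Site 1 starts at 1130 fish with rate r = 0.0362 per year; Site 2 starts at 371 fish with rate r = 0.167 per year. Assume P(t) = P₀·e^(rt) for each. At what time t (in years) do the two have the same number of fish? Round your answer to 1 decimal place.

t ≈ 8.5 years

1130·e^(0.0362t) = 371·e^(0.167t)
1130/371 = e^((0.167 − 0.0362)t) → ln(3.04582) = 0.1308·t
t = 1.11377 / 0.1308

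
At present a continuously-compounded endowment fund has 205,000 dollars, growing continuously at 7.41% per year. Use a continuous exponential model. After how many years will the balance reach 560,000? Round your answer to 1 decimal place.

t ≈ 13.6 years

560000 = 205000 · e^(0.0741·t)
t = ln(560000/205000) / 0.0741 = ln(2.73171) / 0.0741 = 1.00493 / 0.0741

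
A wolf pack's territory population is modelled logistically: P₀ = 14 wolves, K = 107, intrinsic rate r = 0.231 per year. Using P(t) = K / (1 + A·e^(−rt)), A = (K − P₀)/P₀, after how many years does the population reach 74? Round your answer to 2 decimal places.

t ≈ 11.69 years

A = (107 − 14)/14 = 6.64286
74 = 107/(1 + 6.64286·e^(−0.231t)) → 1 + 6.64286·e^(−0.231t) = 1.44595
e^(−0.231t) = 0.067132 → t = ln(14.8961)/0.231 = 2.7011/0.231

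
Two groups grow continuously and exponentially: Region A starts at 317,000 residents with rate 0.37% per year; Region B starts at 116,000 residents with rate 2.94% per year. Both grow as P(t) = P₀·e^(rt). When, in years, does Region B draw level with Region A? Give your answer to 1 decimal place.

317000·e^(0.0037t) = 116000·e^(0.0294t)
317000/116000 = e^((0.0294 − 0.0037)t) → ln(2.73276) = 0.0257·t
t = 1.00531 / 0.0257

t ≈ 39.1 years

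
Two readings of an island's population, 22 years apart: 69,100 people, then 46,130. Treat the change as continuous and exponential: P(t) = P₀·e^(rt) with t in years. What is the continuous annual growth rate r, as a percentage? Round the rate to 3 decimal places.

r ≈ -1.837% per year

46130 = 69100 · e^(r·22)
e^(22r) = 46130/69100 = 0.66758
r = ln(0.66758) / 22 = -0.40409 / 22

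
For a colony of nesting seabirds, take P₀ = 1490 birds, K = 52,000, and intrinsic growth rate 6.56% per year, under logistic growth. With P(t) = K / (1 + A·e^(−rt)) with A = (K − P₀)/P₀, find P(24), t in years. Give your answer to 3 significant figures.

≈ 6,480 birds

A = (52000 − 1490)/1490 = 33.89933
P(24) = 52000 / (1 + 33.89933·e^(−0.0656·24)) = 52000 / (1 + 33.89933·0.207132)
= 52000 / 8.02163 ≈ 6482.47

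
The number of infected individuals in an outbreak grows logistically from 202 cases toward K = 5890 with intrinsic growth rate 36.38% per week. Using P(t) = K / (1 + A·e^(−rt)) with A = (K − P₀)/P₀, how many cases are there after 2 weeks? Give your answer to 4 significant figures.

A = (5890 − 202)/202 = 28.15842
P(2) = 5890 / (1 + 28.15842·e^(−0.3638·2)) = 5890 / (1 + 28.15842·0.483067)
= 5890 / 14.6024 ≈ 403.36

≈ 403.4 cases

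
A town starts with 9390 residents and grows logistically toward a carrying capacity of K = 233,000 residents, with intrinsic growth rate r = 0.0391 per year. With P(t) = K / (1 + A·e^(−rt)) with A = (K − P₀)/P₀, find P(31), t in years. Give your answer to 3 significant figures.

≈ 28,800 residents

A = (233000 − 9390)/9390 = 23.81363
P(31) = 233000 / (1 + 23.81363·e^(−0.0391·31)) = 233000 / (1 + 23.81363·0.297572)
= 233000 / 8.08626 ≈ 28814.3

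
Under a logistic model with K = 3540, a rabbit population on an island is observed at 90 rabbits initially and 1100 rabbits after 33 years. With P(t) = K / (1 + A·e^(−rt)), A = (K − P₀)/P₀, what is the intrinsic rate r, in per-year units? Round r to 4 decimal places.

A = (3540 − 90)/90 = 38.33333
1100 = 3540/(1 + 38.33333·e^(−r·33)) → e^(−33r) = (3.21818 − 1)/38.33333 = 0.057866
r = −ln(0.057866)/33 = 2.84963/33

r ≈ 0.0864 per year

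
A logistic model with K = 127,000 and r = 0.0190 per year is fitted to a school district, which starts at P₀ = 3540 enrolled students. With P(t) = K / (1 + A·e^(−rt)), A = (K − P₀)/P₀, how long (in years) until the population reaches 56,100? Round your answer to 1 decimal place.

t ≈ 174.6 years

A = (127000 − 3540)/3540 = 34.87571
56100 = 127000/(1 + 34.87571·e^(−0.019t)) → 1 + 34.87571·e^(−0.019t) = 2.26381
e^(−0.019t) = 0.036238 → t = ln(27.59559)/0.019 = 3.31766/0.019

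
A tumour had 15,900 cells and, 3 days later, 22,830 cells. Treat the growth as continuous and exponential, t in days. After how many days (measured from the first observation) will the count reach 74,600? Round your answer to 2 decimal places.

t ≈ 12.82 days

r = ln(22830/15900) / 3 ≈ 0.120585 per day
t = ln(74600/15900) / r = 1.54582 / 0.120585 ≈ 12.819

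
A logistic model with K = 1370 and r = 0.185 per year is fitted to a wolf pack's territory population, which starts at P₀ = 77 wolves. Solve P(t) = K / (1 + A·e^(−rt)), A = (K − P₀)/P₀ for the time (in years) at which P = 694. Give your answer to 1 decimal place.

t ≈ 15.4 years

A = (1370 − 77)/77 = 16.79221
694 = 1370/(1 + 16.79221·e^(−0.185t)) → 1 + 16.79221·e^(−0.185t) = 1.97406
e^(−0.185t) = 0.058007 → t = ln(17.23934)/0.185 = 2.84719/0.185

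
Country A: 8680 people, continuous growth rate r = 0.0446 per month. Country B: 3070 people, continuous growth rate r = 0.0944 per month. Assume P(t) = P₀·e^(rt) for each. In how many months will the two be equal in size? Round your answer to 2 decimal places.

t ≈ 20.87 months

8680·e^(0.0446t) = 3070·e^(0.0944t)
8680/3070 = e^((0.0944 − 0.0446)t) → ln(2.82736) = 0.0498·t
t = 1.03934 / 0.0498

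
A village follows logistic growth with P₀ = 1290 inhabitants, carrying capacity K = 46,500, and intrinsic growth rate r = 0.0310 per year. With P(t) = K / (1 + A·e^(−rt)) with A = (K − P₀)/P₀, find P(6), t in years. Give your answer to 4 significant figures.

A = (46500 − 1290)/1290 = 35.04651
P(6) = 46500 / (1 + 35.04651·e^(−0.031·6)) = 46500 / (1 + 35.04651·0.830274)
= 46500 / 30.09819 ≈ 1544.94

≈ 1,545 inhabitants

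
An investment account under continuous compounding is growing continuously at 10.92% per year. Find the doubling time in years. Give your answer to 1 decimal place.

doubling time = ln(2) / |r| = 0.69315 / 0.1092

doubling time ≈ 6.3 years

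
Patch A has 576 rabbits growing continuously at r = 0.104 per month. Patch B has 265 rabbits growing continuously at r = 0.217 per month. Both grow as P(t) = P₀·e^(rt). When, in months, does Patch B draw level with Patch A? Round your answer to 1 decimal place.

t ≈ 6.9 months

576·e^(0.104t) = 265·e^(0.217t)
576/265 = e^((0.217 − 0.104)t) → ln(2.17358) = 0.113·t
t = 0.77638 / 0.113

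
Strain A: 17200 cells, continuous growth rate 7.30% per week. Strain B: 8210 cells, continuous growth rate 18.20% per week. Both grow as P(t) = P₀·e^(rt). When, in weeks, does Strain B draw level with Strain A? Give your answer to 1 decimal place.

17200·e^(0.073t) = 8210·e^(0.182t)
17200/8210 = e^((0.182 − 0.073)t) → ln(2.09501) = 0.109·t
t = 0.73956 / 0.109

t ≈ 6.8 weeks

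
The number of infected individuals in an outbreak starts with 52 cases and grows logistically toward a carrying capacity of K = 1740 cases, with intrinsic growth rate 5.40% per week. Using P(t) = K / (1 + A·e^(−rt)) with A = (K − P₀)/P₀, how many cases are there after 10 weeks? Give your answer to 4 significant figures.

≈ 87.36 cases

A = (1740 − 52)/52 = 32.46154
P(10) = 1740 / (1 + 32.46154·e^(−0.054·10)) = 1740 / (1 + 32.46154·0.582748)
= 1740 / 19.9169 ≈ 87.36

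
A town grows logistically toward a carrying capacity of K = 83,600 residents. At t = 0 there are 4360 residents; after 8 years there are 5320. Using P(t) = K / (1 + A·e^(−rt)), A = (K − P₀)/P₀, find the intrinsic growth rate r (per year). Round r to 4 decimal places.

r ≈ 0.0264 per year

A = (83600 − 4360)/4360 = 18.17431
5320 = 83600/(1 + 18.17431·e^(−r·8)) → e^(−8r) = (15.71429 − 1)/18.17431 = 0.80962
r = −ln(0.80962)/8 = 0.21119/8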